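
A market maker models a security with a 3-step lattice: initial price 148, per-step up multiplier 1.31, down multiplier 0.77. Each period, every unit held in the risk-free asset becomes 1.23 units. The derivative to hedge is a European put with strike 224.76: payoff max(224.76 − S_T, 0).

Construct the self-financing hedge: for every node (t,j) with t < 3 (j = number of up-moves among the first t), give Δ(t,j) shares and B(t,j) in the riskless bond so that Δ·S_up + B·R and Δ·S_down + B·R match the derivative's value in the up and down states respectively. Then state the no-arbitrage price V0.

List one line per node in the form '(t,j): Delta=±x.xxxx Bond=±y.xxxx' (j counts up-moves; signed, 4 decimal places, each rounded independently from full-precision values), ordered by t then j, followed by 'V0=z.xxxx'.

The replicating-portfolio and risk-neutral prices coincide; use p* = (1.23−0.77)/(1.31−0.77) = 0.8519 for the latter.
Terminal values V(3,·): V(3,0)=157.1931, V(3,1)=109.8085, V(3,2)=29.1932, V(3,3)=0.0000
  t=2,j=0: stock 87.7492 → up 114.9515 (V=109.8085), down 67.5669 (V=157.1931). Price 94.9825; hedge Δ=-1.0000, bond B=182.7317.
  t=2,j=1: stock 149.2876 → up 195.5668 (V=29.1932), down 114.9515 (V=109.8085). Price 33.4441; hedge Δ=-1.0000, bond B=182.7317.
  t=2,j=2: stock 253.9828 → up 332.7175 (V=0.0000), down 195.5668 (V=29.1932). Price 3.5162; hedge Δ=-0.2129, bond B=57.5778.
  t=1,j=0: stock 113.9600 → up 149.2876 (V=33.4441), down 87.7492 (V=94.9825). Price 34.6024; hedge Δ=-1.0000, bond B=148.5624.
  t=1,j=1: stock 193.8800 → up 253.9828 (V=3.5162), down 149.2876 (V=33.4441). Price 6.4634; hedge Δ=-0.2859, bond B=61.8854.
  t=0,j=0: stock 148.0000 → up 193.8800 (V=6.4634), down 113.9600 (V=34.6024). Price 8.6440; hedge Δ=-0.3521, bond B=60.7532.
Root portfolio cost Δ·148+B reproduces V0=8.6440.

(0,0): Delta=-0.3521 Bond=60.7532
(1,0): Delta=-1.0000 Bond=148.5624
(1,1): Delta=-0.2859 Bond=61.8854
(2,0): Delta=-1.0000 Bond=182.7317
(2,1): Delta=-1.0000 Bond=182.7317
(2,2): Delta=-0.2129 Bond=57.5778
V0=8.6440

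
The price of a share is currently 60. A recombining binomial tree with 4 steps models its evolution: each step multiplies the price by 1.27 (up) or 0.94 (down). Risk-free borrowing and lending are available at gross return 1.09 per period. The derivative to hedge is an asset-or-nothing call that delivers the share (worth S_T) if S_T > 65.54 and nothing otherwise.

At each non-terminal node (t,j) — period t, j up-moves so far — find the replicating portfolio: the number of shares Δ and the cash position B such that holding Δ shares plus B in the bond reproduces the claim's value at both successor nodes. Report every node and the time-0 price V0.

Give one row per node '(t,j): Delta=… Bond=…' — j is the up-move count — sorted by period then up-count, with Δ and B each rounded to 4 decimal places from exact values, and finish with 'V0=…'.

(0,0): Delta=1.8973 Bond=-70.0064
(1,0): Delta=2.1980 Bond=-93.2641
(1,1): Delta=1.6303 Bond=-55.9585
(2,0): Delta=2.0382 Bond=-93.1864
(2,1): Delta=2.3399 Bond=-111.8237
(2,2): Delta=1.0000 Bond=0.0000
(3,0): Delta=0.0000 Bond=0.0000
(3,1): Delta=3.8485 Bond=-223.4610
(3,2): Delta=1.0000 Bond=0.0000
(3,3): Delta=1.0000 Bond=0.0000
V0=43.8328

Under the risk-neutral measure, an up-move has probability p* = (R−d)/(u−d) = 0.4545 and values discount at R = 1.09.
Payoff layer (t=4): V(4,0)=0.0000, V(4,1)=0.0000, V(4,2)=85.5095, V(4,3)=115.5288, V(4,4)=156.0868
Node (3,0) S=49.8350: V=(p*·0.0000+(1−p*)·0.0000)/1.09=0.0000; Δ=(0.0000−0.0000)/(63.2905−46.8449)=0.0000; B=V−Δ·S=0.0000
Node (3,1) S=67.3303: V=(p*·85.5095+(1−p*)·0.0000)/1.09=35.6587; Δ=(85.5095−0.0000)/(85.5095−63.2905)=3.8485; B=V−Δ·S=-223.4610
Node (3,2) S=90.9676: V=(p*·115.5288+(1−p*)·85.5095)/1.09=90.9676; Δ=(115.5288−85.5095)/(115.5288−85.5095)=1.0000; B=V−Δ·S=0.0000
Node (3,3) S=122.9030: V=(p*·156.0868+(1−p*)·115.5288)/1.09=122.9030; Δ=(156.0868−115.5288)/(156.0868−115.5288)=1.0000; B=V−Δ·S=0.0000
Node (2,0) S=53.0160: V=(p*·35.6587+(1−p*)·0.0000)/1.09=14.8702; Δ=(35.6587−0.0000)/(67.3303−49.8350)=2.0382; B=V−Δ·S=-93.1864
Node (2,1) S=71.6280: V=(p*·90.9676+(1−p*)·35.6587)/1.09=55.7790; Δ=(90.9676−35.6587)/(90.9676−67.3303)=2.3399; B=V−Δ·S=-111.8237
Node (2,2) S=96.7740: V=(p*·122.9030+(1−p*)·90.9676)/1.09=96.7740; Δ=(122.9030−90.9676)/(122.9030−90.9676)=1.0000; B=V−Δ·S=0.0000
Node (1,0) S=56.4000: V=(p*·55.7790+(1−p*)·14.8702)/1.09=30.7019; Δ=(55.7790−14.8702)/(71.6280−53.0160)=2.1980; B=V−Δ·S=-93.2641
Node (1,1) S=76.2000: V=(p*·96.7740+(1−p*)·55.7790)/1.09=68.2689; Δ=(96.7740−55.7790)/(96.7740−71.6280)=1.6303; B=V−Δ·S=-55.9585
Node (0,0) S=60.0000: V=(p*·68.2689+(1−p*)·30.7019)/1.09=43.8328; Δ=(68.2689−30.7019)/(76.2000−56.4000)=1.8973; B=V−Δ·S=-70.0064
Each (Δ,B) replicates both successor values, so the strategy is self-financing and V0 is arbitrage-free.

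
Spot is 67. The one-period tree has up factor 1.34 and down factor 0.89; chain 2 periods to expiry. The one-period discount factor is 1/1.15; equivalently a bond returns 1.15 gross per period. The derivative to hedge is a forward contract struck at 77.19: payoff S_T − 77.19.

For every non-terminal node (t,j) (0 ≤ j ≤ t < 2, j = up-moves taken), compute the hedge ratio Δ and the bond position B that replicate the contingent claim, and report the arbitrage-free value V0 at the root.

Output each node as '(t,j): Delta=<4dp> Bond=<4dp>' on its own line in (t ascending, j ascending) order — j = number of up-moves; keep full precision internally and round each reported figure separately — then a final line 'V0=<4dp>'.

(0,0): Delta=1.0000 Bond=-58.3667
(1,0): Delta=1.0000 Bond=-67.1217
(1,1): Delta=1.0000 Bond=-67.1217
V0=8.6333

Risk-neutral probability p* = (R−d)/(u−d) = (1.15−0.89)/(1.34−0.89) = 0.5778.
Terminal payoffs: V(2,0)=-24.1193, V(2,1)=2.7142, V(2,2)=43.1152
(1,0): S=59.6300. Δ = (V_up−V_dn)/(S_up−S_dn) = (2.7142−-24.1193)/(79.9042−53.0707) = 1.0000. V = [p*·2.7142 + (1−p*)·-24.1193]/1.15 = -7.4917. B = V − Δ·S = -67.1217.
(1,1): S=89.7800. Δ = (V_up−V_dn)/(S_up−S_dn) = (43.1152−2.7142)/(120.3052−79.9042) = 1.0000. V = [p*·43.1152 + (1−p*)·2.7142]/1.15 = 22.6583. B = V − Δ·S = -67.1217.
(0,0): S=67.0000. Δ = (V_up−V_dn)/(S_up−S_dn) = (22.6583−-7.4917)/(89.7800−59.6300) = 1.0000. V = [p*·22.6583 + (1−p*)·-7.4917]/1.15 = 8.6333. B = V − Δ·S = -58.3667.
Self-financing check: at every node Δ·S+B equals the discounted successor values.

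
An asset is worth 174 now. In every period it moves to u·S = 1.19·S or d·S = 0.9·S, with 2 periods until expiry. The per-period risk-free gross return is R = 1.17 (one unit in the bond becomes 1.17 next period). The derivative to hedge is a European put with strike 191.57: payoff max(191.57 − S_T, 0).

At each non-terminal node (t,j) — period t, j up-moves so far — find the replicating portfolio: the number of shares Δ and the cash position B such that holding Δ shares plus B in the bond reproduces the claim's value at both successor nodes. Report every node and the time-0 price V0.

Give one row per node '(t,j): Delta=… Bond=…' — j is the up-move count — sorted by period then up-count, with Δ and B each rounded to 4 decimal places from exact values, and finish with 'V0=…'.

(0,0): Delta=-0.1353 Bond=24.2086
(1,0): Delta=-1.0000 Bond=163.7350
(1,1): Delta=-0.0869 Bond=18.2937
V0=0.6652

The replicating-portfolio and risk-neutral prices coincide; use p* = (1.17−0.9)/(1.19−0.9) = 0.9310 for the latter.
Payoff layer (t=2): V(2,0)=50.6300, V(2,1)=5.2160, V(2,2)=0.0000
(1,0): S=156.6000. Δ = (V_up−V_dn)/(S_up−S_dn) = (5.2160−50.6300)/(186.3540−140.9400) = -1.0000. V = [p*·5.2160 + (1−p*)·50.6300]/1.17 = 7.1350. B = V − Δ·S = 163.7350.
(1,1): S=207.0600. Δ = (V_up−V_dn)/(S_up−S_dn) = (0.0000−5.2160)/(246.4014−186.3540) = -0.0869. V = [p*·0.0000 + (1−p*)·5.2160]/1.17 = 0.3075. B = V − Δ·S = 18.2937.
(0,0): S=174.0000. Δ = (V_up−V_dn)/(S_up−S_dn) = (0.3075−7.1350)/(207.0600−156.6000) = -0.1353. V = [p*·0.3075 + (1−p*)·7.1350]/1.17 = 0.6652. B = V − Δ·S = 24.2086.
Root portfolio cost Δ·174+B reproduces V0=0.6652.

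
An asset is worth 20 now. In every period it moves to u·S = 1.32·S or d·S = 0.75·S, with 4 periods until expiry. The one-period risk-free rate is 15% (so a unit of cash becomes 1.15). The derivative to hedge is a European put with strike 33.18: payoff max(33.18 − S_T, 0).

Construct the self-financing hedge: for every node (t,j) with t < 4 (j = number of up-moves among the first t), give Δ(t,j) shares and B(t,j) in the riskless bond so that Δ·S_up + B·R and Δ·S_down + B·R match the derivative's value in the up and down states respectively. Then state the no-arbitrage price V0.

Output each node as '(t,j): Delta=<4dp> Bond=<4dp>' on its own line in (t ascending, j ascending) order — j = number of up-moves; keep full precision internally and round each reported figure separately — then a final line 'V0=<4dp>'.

No-arbitrage ⇒ martingale measure with p* = (R−d)/(u−d) = 0.7018.
At expiry t=4: V(4,0)=26.8519, V(4,1)=22.0425, V(4,2)=13.5780, V(4,3)=0.0000, V(4,4)=0.0000
(3,0): S=8.4375. Δ = (V_up−V_dn)/(S_up−S_dn) = (22.0425−26.8519)/(11.1375−6.3281) = -1.0000. V = [p*·22.0425 + (1−p*)·26.8519]/1.15 = 20.4147. B = V − Δ·S = 28.8522.
(3,1): S=14.8500. Δ = (V_up−V_dn)/(S_up−S_dn) = (13.5780−22.0425)/(19.6020−11.1375) = -1.0000. V = [p*·13.5780 + (1−p*)·22.0425]/1.15 = 14.0022. B = V − Δ·S = 28.8522.
(3,2): S=26.1360. Δ = (V_up−V_dn)/(S_up−S_dn) = (0.0000−13.5780)/(34.4995−19.6020) = -0.9114. V = [p*·0.0000 + (1−p*)·13.5780]/1.15 = 3.5214. B = V − Δ·S = 27.3424.
(3,3): S=45.9994. Δ = (V_up−V_dn)/(S_up−S_dn) = (0.0000−0.0000)/(60.7192−34.4995) = 0.0000. V = [p*·0.0000 + (1−p*)·0.0000]/1.15 = 0.0000. B = V − Δ·S = 0.0000.
(2,0): S=11.2500. Δ = (V_up−V_dn)/(S_up−S_dn) = (14.0022−20.4147)/(14.8500−8.4375) = -1.0000. V = [p*·14.0022 + (1−p*)·20.4147]/1.15 = 13.8388. B = V − Δ·S = 25.0888.
(2,1): S=19.8000. Δ = (V_up−V_dn)/(S_up−S_dn) = (3.5214−14.0022)/(26.1360−14.8500) = -0.9287. V = [p*·3.5214 + (1−p*)·14.0022]/1.15 = 5.7802. B = V − Δ·S = 24.1676.
(2,2): S=34.8480. Δ = (V_up−V_dn)/(S_up−S_dn) = (0.0000−3.5214)/(45.9994−26.1360) = -0.1773. V = [p*·0.0000 + (1−p*)·3.5214]/1.15 = 0.9132. B = V − Δ·S = 7.0911.
(1,0): S=15.0000. Δ = (V_up−V_dn)/(S_up−S_dn) = (5.7802−13.8388)/(19.8000−11.2500) = -0.9425. V = [p*·5.7802 + (1−p*)·13.8388]/1.15 = 7.1162. B = V − Δ·S = 21.2542.
(1,1): S=26.4000. Δ = (V_up−V_dn)/(S_up−S_dn) = (0.9132−5.7802)/(34.8480−19.8000) = -0.3234. V = [p*·0.9132 + (1−p*)·5.7802]/1.15 = 2.0563. B = V − Δ·S = 10.5948.
(0,0): S=20.0000. Δ = (V_up−V_dn)/(S_up−S_dn) = (2.0563−7.1162)/(26.4000−15.0000) = -0.4438. V = [p*·2.0563 + (1−p*)·7.1162]/1.15 = 3.1004. B = V − Δ·S = 11.9774.
The time-0 hedge costs 3.1004, which is the no-arbitrage price.

(0,0): Delta=-0.4438 Bond=11.9774
(1,0): Delta=-0.9425 Bond=21.2542
(1,1): Delta=-0.3234 Bond=10.5948
(2,0): Delta=-1.0000 Bond=25.0888
(2,1): Delta=-0.9287 Bond=24.1676
(2,2): Delta=-0.1773 Bond=7.0911
(3,0): Delta=-1.0000 Bond=28.8522
(3,1): Delta=-1.0000 Bond=28.8522
(3,2): Delta=-0.9114 Bond=27.3424
(3,3): Delta=0.0000 Bond=0.0000
V0=3.1004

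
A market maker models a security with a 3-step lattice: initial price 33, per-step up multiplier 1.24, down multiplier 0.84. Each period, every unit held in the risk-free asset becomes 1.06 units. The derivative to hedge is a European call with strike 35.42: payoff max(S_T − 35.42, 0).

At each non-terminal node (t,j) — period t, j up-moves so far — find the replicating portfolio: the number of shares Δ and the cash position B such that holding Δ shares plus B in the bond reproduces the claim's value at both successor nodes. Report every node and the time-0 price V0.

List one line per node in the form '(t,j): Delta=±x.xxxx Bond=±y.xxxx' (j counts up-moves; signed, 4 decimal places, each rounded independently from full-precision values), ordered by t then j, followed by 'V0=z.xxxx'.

No-arbitrage ⇒ martingale measure with p* = (R−d)/(u−d) = 0.5500.
Terminal payoffs: V(3,0)=0.0000, V(3,1)=0.0000, V(3,2)=7.2023, V(3,3)=27.4986
  t=2,j=0: stock 23.2848 → up 28.8732 (V=0.0000), down 19.5592 (V=0.0000). Price 0.0000; hedge Δ=0.0000, bond B=0.0000.
  t=2,j=1: stock 34.3728 → up 42.6223 (V=7.2023), down 28.8732 (V=0.0000). Price 3.7370; hedge Δ=0.5238, bond B=-14.2687.
  t=2,j=2: stock 50.7408 → up 62.9186 (V=27.4986), down 42.6223 (V=7.2023). Price 17.3257; hedge Δ=1.0000, bond B=-33.4151.
  t=1,j=0: stock 27.7200 → up 34.3728 (V=3.7370), down 23.2848 (V=0.0000). Price 1.9390; hedge Δ=0.3370, bond B=-7.4035.
  t=1,j=1: stock 40.9200 → up 50.7408 (V=17.3257), down 34.3728 (V=3.7370). Price 10.5762; hedge Δ=0.8302, bond B=-23.3955.
  t=0,j=0: stock 33.0000 → up 40.9200 (V=10.5762), down 27.7200 (V=1.9390). Price 6.3108; hedge Δ=0.6543, bond B=-15.2822.
The time-0 hedge costs 6.3108, which is the no-arbitrage price.

(0,0): Delta=0.6543 Bond=-15.2822
(1,0): Delta=0.3370 Bond=-7.4035
(1,1): Delta=0.8302 Bond=-23.3955
(2,0): Delta=0.0000 Bond=0.0000
(2,1): Delta=0.5238 Bond=-14.2687
(2,2): Delta=1.0000 Bond=-33.4151
V0=6.3108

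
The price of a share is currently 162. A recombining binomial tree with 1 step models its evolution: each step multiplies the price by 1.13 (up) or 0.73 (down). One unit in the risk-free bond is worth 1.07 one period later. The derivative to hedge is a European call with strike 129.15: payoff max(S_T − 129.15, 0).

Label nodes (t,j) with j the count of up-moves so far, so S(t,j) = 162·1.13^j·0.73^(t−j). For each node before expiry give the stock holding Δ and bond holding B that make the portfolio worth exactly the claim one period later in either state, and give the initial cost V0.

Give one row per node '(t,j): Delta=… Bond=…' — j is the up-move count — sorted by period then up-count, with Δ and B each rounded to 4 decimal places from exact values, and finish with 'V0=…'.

(0,0): Delta=0.8319 Bond=-91.9493
V0=42.8257

The replicating-portfolio and risk-neutral prices coincide; use p* = (1.07−0.73)/(1.13−0.73) = 0.8500 for the latter.
Payoff layer (t=1): V(1,0)=0.0000, V(1,1)=53.9100
Node (0,0) S=162.0000: V=(p*·53.9100+(1−p*)·0.0000)/1.07=42.8257; Δ=(53.9100−0.0000)/(183.0600−118.2600)=0.8319; B=V−Δ·S=-91.9493
The time-0 hedge costs 42.8257, which is the no-arbitrage price.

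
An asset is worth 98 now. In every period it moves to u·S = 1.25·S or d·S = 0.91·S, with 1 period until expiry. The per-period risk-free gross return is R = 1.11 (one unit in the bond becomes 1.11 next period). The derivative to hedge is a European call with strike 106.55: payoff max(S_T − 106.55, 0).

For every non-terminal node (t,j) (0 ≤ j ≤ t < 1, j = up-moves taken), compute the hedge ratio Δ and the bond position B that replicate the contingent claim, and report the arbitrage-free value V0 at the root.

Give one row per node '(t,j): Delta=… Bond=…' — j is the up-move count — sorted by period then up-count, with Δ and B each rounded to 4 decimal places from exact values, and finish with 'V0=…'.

(0,0): Delta=0.4787 Bond=-38.4592
V0=8.4526

The replicating-portfolio and risk-neutral prices coincide; use p* = (1.11−0.91)/(1.25−0.91) = 0.5882 for the latter.
Terminal values V(1,·): V(1,0)=0.0000, V(1,1)=15.9500
(0,0): S=98.0000. Δ = (V_up−V_dn)/(S_up−S_dn) = (15.9500−0.0000)/(122.5000−89.1800) = 0.4787. V = [p*·15.9500 + (1−p*)·0.0000]/1.11 = 8.4526. B = V − Δ·S = -38.4592.
Self-financing check: at every node Δ·S+B equals the discounted successor values.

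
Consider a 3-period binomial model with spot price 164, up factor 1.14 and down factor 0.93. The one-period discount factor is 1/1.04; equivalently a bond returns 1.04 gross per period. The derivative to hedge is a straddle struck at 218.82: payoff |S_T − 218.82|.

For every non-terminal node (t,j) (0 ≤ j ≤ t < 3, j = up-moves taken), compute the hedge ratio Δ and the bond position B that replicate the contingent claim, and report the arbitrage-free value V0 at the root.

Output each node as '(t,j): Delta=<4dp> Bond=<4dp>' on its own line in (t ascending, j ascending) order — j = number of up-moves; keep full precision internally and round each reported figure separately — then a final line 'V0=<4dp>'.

(0,0): Delta=-0.6442 Bond=142.3488
(1,0): Delta=-1.0000 Bond=202.3114
(1,1): Delta=-0.3803 Bond=98.7077
(2,0): Delta=-1.0000 Bond=210.4038
(2,1): Delta=-1.0000 Bond=210.4038
(2,2): Delta=0.0793 Bond=4.7034
V0=36.7022

No-arbitrage ⇒ martingale measure with p* = (R−d)/(u−d) = 0.5238.
Terminal payoffs: V(3,0)=86.9055, V(3,1)=57.1183, V(3,2)=20.6050, V(3,3)=24.1532
  t=2,j=0: stock 141.8436 → up 161.7017 (V=57.1183), down 131.9145 (V=86.9055). Price 68.5602; hedge Δ=-1.0000, bond B=210.4038.
  t=2,j=1: stock 173.8728 → up 198.2150 (V=20.6050), down 161.7017 (V=57.1183). Price 36.5310; hedge Δ=-1.0000, bond B=210.4038.
  t=2,j=2: stock 213.1344 → up 242.9732 (V=24.1532), down 198.2150 (V=20.6050). Price 21.5996; hedge Δ=0.0793, bond B=4.7034.
  t=1,j=0: stock 152.5200 → up 173.8728 (V=36.5310), down 141.8436 (V=68.5602). Price 49.7914; hedge Δ=-1.0000, bond B=202.3114.
  t=1,j=1: stock 186.9600 → up 213.1344 (V=21.5996), down 173.8728 (V=36.5310). Price 27.6056; hedge Δ=-0.3803, bond B=98.7077.
  t=0,j=0: stock 164.0000 → up 186.9600 (V=27.6056), down 152.5200 (V=49.7914). Price 36.7022; hedge Δ=-0.6442, bond B=142.3488.
Self-financing check: at every node Δ·S+B equals the discounted successor values.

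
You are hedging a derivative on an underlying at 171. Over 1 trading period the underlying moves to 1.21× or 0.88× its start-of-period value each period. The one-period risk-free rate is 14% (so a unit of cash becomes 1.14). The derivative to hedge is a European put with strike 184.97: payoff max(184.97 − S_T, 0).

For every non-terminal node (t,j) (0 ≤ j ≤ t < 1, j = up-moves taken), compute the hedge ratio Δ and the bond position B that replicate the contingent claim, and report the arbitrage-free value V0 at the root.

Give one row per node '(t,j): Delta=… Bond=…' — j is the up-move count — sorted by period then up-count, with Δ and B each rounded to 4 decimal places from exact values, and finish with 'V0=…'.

(0,0): Delta=-0.6112 Bond=110.9327
V0=6.4176

No-arbitrage ⇒ martingale measure with p* = (R−d)/(u−d) = 0.7879.
Terminal payoffs: V(1,0)=34.4900, V(1,1)=0.0000
  t=0,j=0: stock 171.0000 → up 206.9100 (V=0.0000), down 150.4800 (V=34.4900). Price 6.4176; hedge Δ=-0.6112, bond B=110.9327.
Root portfolio cost Δ·171+B reproduces V0=6.4176.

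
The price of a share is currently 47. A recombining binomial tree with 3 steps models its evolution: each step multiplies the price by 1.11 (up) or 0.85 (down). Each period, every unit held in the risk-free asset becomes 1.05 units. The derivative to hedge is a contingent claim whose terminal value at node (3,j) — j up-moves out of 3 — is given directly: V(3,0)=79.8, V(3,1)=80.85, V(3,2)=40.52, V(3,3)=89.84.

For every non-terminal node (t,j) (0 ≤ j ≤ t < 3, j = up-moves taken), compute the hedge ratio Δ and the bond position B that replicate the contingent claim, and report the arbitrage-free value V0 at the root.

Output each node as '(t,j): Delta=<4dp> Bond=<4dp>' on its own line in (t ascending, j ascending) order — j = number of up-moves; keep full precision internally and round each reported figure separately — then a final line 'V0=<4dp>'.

(0,0): Delta=1.1075 Bond=7.0402
(1,0): Delta=-2.8223 Bond=164.3874
(1,1): Delta=2.0103 Bond=-39.7063
(2,0): Delta=0.1189 Bond=72.7308
(2,1): Delta=-3.4980 Bond=202.5696
(2,2): Delta=3.2757 Bond=-114.9700
V0=59.0933

The replicating-portfolio and risk-neutral prices coincide; use p* = (1.05−0.85)/(1.11−0.85) = 0.7692 for the latter.
At expiry t=3: V(3,0)=79.8000, V(3,1)=80.8500, V(3,2)=40.5200, V(3,3)=89.8400
  t=2,j=0: stock 33.9575 → up 37.6928 (V=80.8500), down 28.8639 (V=79.8000). Price 76.7692; hedge Δ=0.1189, bond B=72.7308.
  t=2,j=1: stock 44.3445 → up 49.2224 (V=40.5200), down 37.6928 (V=80.8500). Price 47.4542; hedge Δ=-3.4980, bond B=202.5696.
  t=2,j=2: stock 57.9087 → up 64.2787 (V=89.8400), down 49.2224 (V=40.5200). Price 74.7223; hedge Δ=3.2757, bond B=-114.9700.
  t=1,j=0: stock 39.9500 → up 44.3445 (V=47.4542), down 33.9575 (V=76.7692). Price 51.6373; hedge Δ=-2.8223, bond B=164.3874.
  t=1,j=1: stock 52.1700 → up 57.9087 (V=74.7223), down 44.3445 (V=47.4542). Price 65.1711; hedge Δ=2.0103, bond B=-39.7063.
  t=0,j=0: stock 47.0000 → up 52.1700 (V=65.1711), down 39.9500 (V=51.6373). Price 59.0933; hedge Δ=1.1075, bond B=7.0402.
The time-0 hedge costs 59.0933, which is the no-arbitrage price.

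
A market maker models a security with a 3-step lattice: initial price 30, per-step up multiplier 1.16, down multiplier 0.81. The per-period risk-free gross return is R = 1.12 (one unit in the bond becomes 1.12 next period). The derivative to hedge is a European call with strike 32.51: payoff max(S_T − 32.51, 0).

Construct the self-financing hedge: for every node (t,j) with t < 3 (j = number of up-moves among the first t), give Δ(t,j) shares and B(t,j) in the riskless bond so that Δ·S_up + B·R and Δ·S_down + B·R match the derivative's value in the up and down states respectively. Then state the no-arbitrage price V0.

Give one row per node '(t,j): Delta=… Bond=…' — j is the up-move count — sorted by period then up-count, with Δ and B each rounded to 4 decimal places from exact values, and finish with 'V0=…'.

(0,0): Delta=0.8444 Bond=-18.2158
(1,0): Delta=0.0175 Bond=-0.3073
(1,1): Delta=0.9189 Bond=-22.9945
(2,0): Delta=0.0000 Bond=0.0000
(2,1): Delta=0.0191 Bond=-0.3886
(2,2): Delta=1.0000 Bond=-29.0268
V0=7.1167

The replicating-portfolio and risk-neutral prices coincide; use p* = (1.12−0.81)/(1.16−0.81) = 0.8857 for the latter.
At expiry t=3: V(3,0)=0.0000, V(3,1)=0.0000, V(3,2)=0.1881, V(3,3)=14.3169
  t=2,j=0: stock 19.6830 → up 22.8323 (V=0.0000), down 15.9432 (V=0.0000). Price 0.0000; hedge Δ=0.0000, bond B=0.0000.
  t=2,j=1: stock 28.1880 → up 32.6981 (V=0.1881), down 22.8323 (V=0.0000). Price 0.1487; hedge Δ=0.0191, bond B=-0.3886.
  t=2,j=2: stock 40.3680 → up 46.8269 (V=14.3169), down 32.6981 (V=0.1881). Price 11.3412; hedge Δ=1.0000, bond B=-29.0268.
  t=1,j=0: stock 24.3000 → up 28.1880 (V=0.1487), down 19.6830 (V=0.0000). Price 0.1176; hedge Δ=0.0175, bond B=-0.3073.
  t=1,j=1: stock 34.8000 → up 40.3680 (V=11.3412), down 28.1880 (V=0.1487). Price 8.9840; hedge Δ=0.9189, bond B=-22.9945.
  t=0,j=0: stock 30.0000 → up 34.8000 (V=8.9840), down 24.3000 (V=0.1176). Price 7.1167; hedge Δ=0.8444, bond B=-18.2158.
Self-financing check: at every node Δ·S+B equals the discounted successor values.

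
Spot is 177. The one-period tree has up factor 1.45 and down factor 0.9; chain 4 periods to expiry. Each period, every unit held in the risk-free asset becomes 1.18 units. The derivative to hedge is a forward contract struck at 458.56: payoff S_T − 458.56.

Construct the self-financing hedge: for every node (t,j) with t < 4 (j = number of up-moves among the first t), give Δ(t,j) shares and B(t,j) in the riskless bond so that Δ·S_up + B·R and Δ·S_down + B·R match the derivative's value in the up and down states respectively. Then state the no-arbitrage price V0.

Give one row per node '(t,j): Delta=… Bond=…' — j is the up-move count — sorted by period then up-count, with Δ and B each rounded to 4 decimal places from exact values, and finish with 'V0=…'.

(0,0): Delta=1.0000 Bond=-236.5201
(1,0): Delta=1.0000 Bond=-279.0938
(1,1): Delta=1.0000 Bond=-279.0938
(2,0): Delta=1.0000 Bond=-329.3307
(2,1): Delta=1.0000 Bond=-329.3307
(2,2): Delta=1.0000 Bond=-329.3307
(3,0): Delta=1.0000 Bond=-388.6102
(3,1): Delta=1.0000 Bond=-388.6102
(3,2): Delta=1.0000 Bond=-388.6102
(3,3): Delta=1.0000 Bond=-388.6102
V0=-59.5201

Since d<R<u, set p* = (R−d)/(u−d) = 0.5091; price each node as the discounted p*-expectation of its children.
Terminal values V(4,·): V(4,0)=-342.4303, V(4,1)=-271.4622, V(4,2)=-157.1246, V(4,3)=27.0860, V(4,4)=323.8696
  t=3,j=0: stock 129.0330 → up 187.0979 (V=-271.4622), down 116.1297 (V=-342.4303). Price -259.5772; hedge Δ=1.0000, bond B=-388.6102.
  t=3,j=1: stock 207.8865 → up 301.4354 (V=-157.1246), down 187.0978 (V=-271.4622). Price -180.7237; hedge Δ=1.0000, bond B=-388.6102.
  t=3,j=2: stock 334.9282 → up 485.6460 (V=27.0860), down 301.4354 (V=-157.1246). Price -53.6819; hedge Δ=1.0000, bond B=-388.6102.
  t=3,j=3: stock 539.6066 → up 782.4296 (V=323.8696), down 485.6460 (V=27.0860). Price 150.9965; hedge Δ=1.0000, bond B=-388.6102.
  t=2,j=0: stock 143.3700 → up 207.8865 (V=-180.7237), down 129.0330 (V=-259.5772). Price -185.9607; hedge Δ=1.0000, bond B=-329.3307.
  t=2,j=1: stock 230.9850 → up 334.9282 (V=-53.6819), down 207.8865 (V=-180.7237). Price -98.3457; hedge Δ=1.0000, bond B=-329.3307.
  t=2,j=2: stock 372.1425 → up 539.6066 (V=150.9965), down 334.9282 (V=-53.6819). Price 42.8118; hedge Δ=1.0000, bond B=-329.3307.
  t=1,j=0: stock 159.3000 → up 230.9850 (V=-98.3457), down 143.3700 (V=-185.9607). Price -119.7938; hedge Δ=1.0000, bond B=-279.0938.
  t=1,j=1: stock 256.6500 → up 372.1425 (V=42.8118), down 230.9850 (V=-98.3457). Price -22.4438; hedge Δ=1.0000, bond B=-279.0938.
  t=0,j=0: stock 177.0000 → up 256.6500 (V=-22.4438), down 159.3000 (V=-119.7938). Price -59.5201; hedge Δ=1.0000, bond B=-236.5201.
Self-financing check: at every node Δ·S+B equals the discounted successor values.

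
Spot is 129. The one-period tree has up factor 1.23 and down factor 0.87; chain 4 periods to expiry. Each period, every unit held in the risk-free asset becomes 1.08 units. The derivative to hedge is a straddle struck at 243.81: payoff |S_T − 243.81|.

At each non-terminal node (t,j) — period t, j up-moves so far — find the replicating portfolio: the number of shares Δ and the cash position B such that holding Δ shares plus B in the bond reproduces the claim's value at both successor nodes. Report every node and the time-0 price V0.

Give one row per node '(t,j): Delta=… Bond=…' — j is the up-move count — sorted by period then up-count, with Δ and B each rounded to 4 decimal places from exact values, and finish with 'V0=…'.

Under the risk-neutral measure, an up-move has probability p* = (R−d)/(u−d) = 0.5833 and values discount at R = 1.08.
At expiry t=4: V(4,0)=169.9062, V(4,1)=139.3253, V(4,2)=96.0903, V(4,3)=34.9649, V(4,4)=51.4538
  t=3,j=0: stock 84.9469 → up 104.4847 (V=139.3253), down 73.9038 (V=169.9062). Price 140.8031; hedge Δ=-1.0000, bond B=225.7500.
  t=3,j=1: stock 120.0973 → up 147.7197 (V=96.0903), down 104.4847 (V=139.3253). Price 105.6527; hedge Δ=-1.0000, bond B=225.7500.
  t=3,j=2: stock 169.7928 → up 208.8451 (V=34.9649), down 147.7197 (V=96.0903). Price 55.9572; hedge Δ=-1.0000, bond B=225.7500.
  t=3,j=3: stock 240.0518 → up 295.2638 (V=51.4538), down 208.8451 (V=34.9649). Price 41.2809; hedge Δ=0.1908, bond B=-4.5215.
  t=2,j=0: stock 97.6401 → up 120.0973 (V=105.6527), down 84.9469 (V=140.8031). Price 111.3877; hedge Δ=-1.0000, bond B=209.0278.
  t=2,j=1: stock 138.0429 → up 169.7928 (V=55.9572), down 120.0973 (V=105.6527). Price 70.9849; hedge Δ=-1.0000, bond B=209.0278.
  t=2,j=2: stock 195.1641 → up 240.0518 (V=41.2809), down 169.7928 (V=55.9572). Price 43.8852; hedge Δ=-0.2089, bond B=84.6527.
  t=1,j=0: stock 112.2300 → up 138.0429 (V=70.9849), down 97.6401 (V=111.3877). Price 81.3142; hedge Δ=-1.0000, bond B=193.5442.
  t=1,j=1: stock 158.6700 → up 195.1641 (V=43.8852), down 138.0429 (V=70.9849). Price 51.0896; hedge Δ=-0.4744, bond B=126.3664.
  t=0,j=0: stock 129.0000 → up 158.6700 (V=51.0896), down 112.2300 (V=81.3142). Price 58.9659; hedge Δ=-0.6508, bond B=142.9233.
Each (Δ,B) replicates both successor values, so the strategy is self-financing and V0 is arbitrage-free.

(0,0): Delta=-0.6508 Bond=142.9233
(1,0): Delta=-1.0000 Bond=193.5442
(1,1): Delta=-0.4744 Bond=126.3664
(2,0): Delta=-1.0000 Bond=209.0278
(2,1): Delta=-1.0000 Bond=209.0278
(2,2): Delta=-0.2089 Bond=84.6527
(3,0): Delta=-1.0000 Bond=225.7500
(3,1): Delta=-1.0000 Bond=225.7500
(3,2): Delta=-1.0000 Bond=225.7500
(3,3): Delta=0.1908 Bond=-4.5215
V0=58.9659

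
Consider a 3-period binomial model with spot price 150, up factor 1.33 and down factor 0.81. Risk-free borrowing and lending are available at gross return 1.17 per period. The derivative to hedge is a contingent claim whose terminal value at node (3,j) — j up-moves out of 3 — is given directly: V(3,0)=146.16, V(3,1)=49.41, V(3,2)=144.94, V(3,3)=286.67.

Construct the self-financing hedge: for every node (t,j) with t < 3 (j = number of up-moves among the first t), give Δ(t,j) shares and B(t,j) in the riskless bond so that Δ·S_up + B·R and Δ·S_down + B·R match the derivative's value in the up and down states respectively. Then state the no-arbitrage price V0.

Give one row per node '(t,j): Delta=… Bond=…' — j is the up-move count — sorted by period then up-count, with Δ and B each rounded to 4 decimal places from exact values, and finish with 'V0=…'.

Since d<R<u, set p* = (R−d)/(u−d) = 0.6923; price each node as the discounted p*-expectation of its children.
Terminal values V(3,·): V(3,0)=146.1600, V(3,1)=49.4100, V(3,2)=144.9400, V(3,3)=286.6700
  t=2,j=0: stock 98.4150 → up 130.8920 (V=49.4100), down 79.7162 (V=146.1600). Price 67.6746; hedge Δ=-1.8905, bond B=253.7322.
  t=2,j=1: stock 161.5950 → up 214.9214 (V=144.9400), down 130.8920 (V=49.4100). Price 98.7574; hedge Δ=1.1369, bond B=-84.9541.
  t=2,j=2: stock 265.3350 → up 352.8956 (V=286.6700), down 214.9214 (V=144.9400). Price 207.7442; hedge Δ=1.0272, bond B=-64.8134.
  t=1,j=0: stock 121.5000 → up 161.5950 (V=98.7574), down 98.4150 (V=67.6746). Price 76.2337; hedge Δ=0.4920, bond B=16.4590.
  t=1,j=1: stock 199.5000 → up 265.3350 (V=207.7442), down 161.5950 (V=98.7574). Price 148.8973; hedge Δ=1.0506, bond B=-60.6928.
  t=0,j=0: stock 150.0000 → up 199.5000 (V=148.8973), down 121.5000 (V=76.2337). Price 108.1532; hedge Δ=0.9316, bond B=-31.5844.
Self-financing check: at every node Δ·S+B equals the discounted successor values.

(0,0): Delta=0.9316 Bond=-31.5844
(1,0): Delta=0.4920 Bond=16.4590
(1,1): Delta=1.0506 Bond=-60.6928
(2,0): Delta=-1.8905 Bond=253.7322
(2,1): Delta=1.1369 Bond=-84.9541
(2,2): Delta=1.0272 Bond=-64.8134
V0=108.1532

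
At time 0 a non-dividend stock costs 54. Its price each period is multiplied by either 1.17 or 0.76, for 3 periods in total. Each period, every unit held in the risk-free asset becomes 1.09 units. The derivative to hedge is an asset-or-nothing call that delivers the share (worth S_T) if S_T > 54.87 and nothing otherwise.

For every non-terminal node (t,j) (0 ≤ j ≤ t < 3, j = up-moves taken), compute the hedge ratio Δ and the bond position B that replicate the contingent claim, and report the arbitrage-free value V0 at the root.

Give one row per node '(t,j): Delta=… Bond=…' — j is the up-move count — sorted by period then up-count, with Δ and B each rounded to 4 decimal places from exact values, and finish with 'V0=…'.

No-arbitrage ⇒ martingale measure with p* = (R−d)/(u−d) = 0.8049.
Terminal payoffs: V(3,0)=0.0000, V(3,1)=0.0000, V(3,2)=56.1797, V(3,3)=86.4871
(2,0): S=31.1904. Δ = (V_up−V_dn)/(S_up−S_dn) = (0.0000−0.0000)/(36.4928−23.7047) = 0.0000. V = [p*·0.0000 + (1−p*)·0.0000]/1.09 = 0.0000. B = V − Δ·S = 0.0000.
(2,1): S=48.0168. Δ = (V_up−V_dn)/(S_up−S_dn) = (56.1797−0.0000)/(56.1797−36.4928) = 2.8537. V = [p*·56.1797 + (1−p*)·0.0000]/1.09 = 41.4842. B = V − Δ·S = -95.5394.
(2,2): S=73.9206. Δ = (V_up−V_dn)/(S_up−S_dn) = (86.4871−56.1797)/(86.4871−56.1797) = 1.0000. V = [p*·86.4871 + (1−p*)·56.1797]/1.09 = 73.9206. B = V − Δ·S = 0.0000.
(1,0): S=41.0400. Δ = (V_up−V_dn)/(S_up−S_dn) = (41.4842−0.0000)/(48.0168−31.1904) = 2.4654. V = [p*·41.4842 + (1−p*)·0.0000]/1.09 = 30.6328. B = V − Δ·S = -70.5482.
(1,1): S=63.1800. Δ = (V_up−V_dn)/(S_up−S_dn) = (73.9206−41.4842)/(73.9206−48.0168) = 1.2522. V = [p*·73.9206 + (1−p*)·41.4842]/1.09 = 62.0106. B = V − Δ·S = -17.1026.
(0,0): S=54.0000. Δ = (V_up−V_dn)/(S_up−S_dn) = (62.0106−30.6328)/(63.1800−41.0400) = 1.4172. V = [p*·62.0106 + (1−p*)·30.6328]/1.09 = 51.2735. B = V − Δ·S = -25.2578.
Root portfolio cost Δ·54+B reproduces V0=51.2735.

(0,0): Delta=1.4172 Bond=-25.2578
(1,0): Delta=2.4654 Bond=-70.5482
(1,1): Delta=1.2522 Bond=-17.1026
(2,0): Delta=0.0000 Bond=0.0000
(2,1): Delta=2.8537 Bond=-95.5394
(2,2): Delta=1.0000 Bond=0.0000
V0=51.2735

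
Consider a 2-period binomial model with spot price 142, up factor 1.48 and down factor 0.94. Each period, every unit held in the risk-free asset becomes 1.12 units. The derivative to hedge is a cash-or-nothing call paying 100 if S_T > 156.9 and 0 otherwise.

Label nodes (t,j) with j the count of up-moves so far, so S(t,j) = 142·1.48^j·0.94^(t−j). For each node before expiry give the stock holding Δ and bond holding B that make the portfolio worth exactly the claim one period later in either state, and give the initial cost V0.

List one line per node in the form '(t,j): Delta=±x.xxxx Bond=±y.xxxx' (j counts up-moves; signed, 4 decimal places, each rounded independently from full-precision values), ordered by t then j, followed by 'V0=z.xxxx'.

(0,0): Delta=0.7763 Bond=-65.9407
(1,0): Delta=1.3874 Bond=-155.4233
(1,1): Delta=0.0000 Bond=89.2857
V0=44.2885

Under the risk-neutral measure, an up-move has probability p* = (R−d)/(u−d) = 0.3333 and values discount at R = 1.12.
Payoff layer (t=2): V(2,0)=0.0000, V(2,1)=100.0000, V(2,2)=100.0000
(1,0): S=133.4800. Δ = (V_up−V_dn)/(S_up−S_dn) = (100.0000−0.0000)/(197.5504−125.4712) = 1.3874. V = [p*·100.0000 + (1−p*)·0.0000]/1.12 = 29.7619. B = V − Δ·S = -155.4233.
(1,1): S=210.1600. Δ = (V_up−V_dn)/(S_up−S_dn) = (100.0000−100.0000)/(311.0368−197.5504) = 0.0000. V = [p*·100.0000 + (1−p*)·100.0000]/1.12 = 89.2857. B = V − Δ·S = 89.2857.
(0,0): S=142.0000. Δ = (V_up−V_dn)/(S_up−S_dn) = (89.2857−29.7619)/(210.1600−133.4800) = 0.7763. V = [p*·89.2857 + (1−p*)·29.7619]/1.12 = 44.2885. B = V − Δ·S = -65.9407.
Check: Δ(0,0)·S0 + B(0,0) = 44.2885 = V0.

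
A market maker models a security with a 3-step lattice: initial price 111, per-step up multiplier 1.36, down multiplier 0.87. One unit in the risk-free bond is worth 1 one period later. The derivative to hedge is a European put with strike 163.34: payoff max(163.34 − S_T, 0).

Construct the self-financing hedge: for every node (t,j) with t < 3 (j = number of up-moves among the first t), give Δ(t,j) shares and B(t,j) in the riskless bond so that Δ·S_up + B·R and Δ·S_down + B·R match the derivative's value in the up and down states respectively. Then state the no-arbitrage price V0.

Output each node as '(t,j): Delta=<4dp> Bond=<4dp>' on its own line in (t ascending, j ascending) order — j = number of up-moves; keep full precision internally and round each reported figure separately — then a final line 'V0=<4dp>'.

Risk-neutral probability p* = (R−d)/(u−d) = (1−0.87)/(1.36−0.87) = 0.2653.
Payoff layer (t=3): V(3,0)=90.2462, V(3,1)=49.0784, V(3,2)=0.0000, V(3,3)=0.0000
(2,0): S=84.0159. Δ = (V_up−V_dn)/(S_up−S_dn) = (49.0784−90.2462)/(114.2616−73.0938) = -1.0000. V = [p*·49.0784 + (1−p*)·90.2462]/1 = 79.3241. B = V − Δ·S = 163.3400.
(2,1): S=131.3352. Δ = (V_up−V_dn)/(S_up−S_dn) = (0.0000−49.0784)/(178.6159−114.2616) = -0.7626. V = [p*·0.0000 + (1−p*)·49.0784]/1 = 36.0576. B = V − Δ·S = 136.2175.
(2,2): S=205.3056. Δ = (V_up−V_dn)/(S_up−S_dn) = (0.0000−0.0000)/(279.2156−178.6159) = 0.0000. V = [p*·0.0000 + (1−p*)·0.0000]/1 = 0.0000. B = V − Δ·S = 0.0000.
(1,0): S=96.5700. Δ = (V_up−V_dn)/(S_up−S_dn) = (36.0576−79.3241)/(131.3352−84.0159) = -0.9144. V = [p*·36.0576 + (1−p*)·79.3241]/1 = 67.8452. B = V − Δ·S = 156.1442.
(1,1): S=150.9600. Δ = (V_up−V_dn)/(S_up−S_dn) = (0.0000−36.0576)/(205.3056−131.3352) = -0.4875. V = [p*·0.0000 + (1−p*)·36.0576]/1 = 26.4913. B = V − Δ·S = 100.0782.
(0,0): S=111.0000. Δ = (V_up−V_dn)/(S_up−S_dn) = (26.4913−67.8452)/(150.9600−96.5700) = -0.7603. V = [p*·26.4913 + (1−p*)·67.8452]/1 = 56.8738. B = V − Δ·S = 141.2696.
The time-0 hedge costs 56.8738, which is the no-arbitrage price.

(0,0): Delta=-0.7603 Bond=141.2696
(1,0): Delta=-0.9144 Bond=156.1442
(1,1): Delta=-0.4875 Bond=100.0782
(2,0): Delta=-1.0000 Bond=163.3400
(2,1): Delta=-0.7626 Bond=136.2175
(2,2): Delta=0.0000 Bond=0.0000
V0=56.8738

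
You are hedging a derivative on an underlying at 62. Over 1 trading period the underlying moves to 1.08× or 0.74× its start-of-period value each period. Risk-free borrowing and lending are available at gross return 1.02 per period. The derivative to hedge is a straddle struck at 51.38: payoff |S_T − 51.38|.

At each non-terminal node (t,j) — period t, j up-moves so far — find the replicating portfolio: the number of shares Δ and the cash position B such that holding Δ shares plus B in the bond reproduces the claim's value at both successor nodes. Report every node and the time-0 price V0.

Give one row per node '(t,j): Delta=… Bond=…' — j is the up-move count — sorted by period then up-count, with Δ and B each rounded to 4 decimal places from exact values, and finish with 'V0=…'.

No-arbitrage ⇒ martingale measure with p* = (R−d)/(u−d) = 0.8235.
Payoff layer (t=1): V(1,0)=5.5000, V(1,1)=15.5800
Node (0,0) S=62.0000: V=(p*·15.5800+(1−p*)·5.5000)/1.02=13.5306; Δ=(15.5800−5.5000)/(66.9600−45.8800)=0.4782; B=V−Δ·S=-16.1165
Root portfolio cost Δ·62+B reproduces V0=13.5306.

(0,0): Delta=0.4782 Bond=-16.1165
V0=13.5306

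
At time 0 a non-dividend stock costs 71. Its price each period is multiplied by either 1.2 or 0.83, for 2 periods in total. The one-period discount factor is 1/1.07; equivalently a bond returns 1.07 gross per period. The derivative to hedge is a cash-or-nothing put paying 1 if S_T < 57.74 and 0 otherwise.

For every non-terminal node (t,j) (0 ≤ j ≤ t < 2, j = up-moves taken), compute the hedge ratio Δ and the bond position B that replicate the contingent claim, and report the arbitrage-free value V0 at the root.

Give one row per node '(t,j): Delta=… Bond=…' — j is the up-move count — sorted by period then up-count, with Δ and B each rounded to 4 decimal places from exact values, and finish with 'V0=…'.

Risk-neutral probability p* = (R−d)/(u−d) = (1.07−0.83)/(1.2−0.83) = 0.6486.
Terminal payoffs: V(2,0)=1.0000, V(2,1)=0.0000, V(2,2)=0.0000
Node (1,0) S=58.9300: V=(p*·0.0000+(1−p*)·1.0000)/1.07=0.3284; Δ=(0.0000−1.0000)/(70.7160−48.9119)=-0.0459; B=V−Δ·S=3.0311
Node (1,1) S=85.2000: V=(p*·0.0000+(1−p*)·0.0000)/1.07=0.0000; Δ=(0.0000−0.0000)/(102.2400−70.7160)=0.0000; B=V−Δ·S=0.0000
Node (0,0) S=71.0000: V=(p*·0.0000+(1−p*)·0.3284)/1.07=0.1078; Δ=(0.0000−0.3284)/(85.2000−58.9300)=-0.0125; B=V−Δ·S=0.9953
Check: Δ(0,0)·S0 + B(0,0) = 0.1078 = V0.

(0,0): Delta=-0.0125 Bond=0.9953
(1,0): Delta=-0.0459 Bond=3.0311
(1,1): Delta=0.0000 Bond=0.0000
V0=0.1078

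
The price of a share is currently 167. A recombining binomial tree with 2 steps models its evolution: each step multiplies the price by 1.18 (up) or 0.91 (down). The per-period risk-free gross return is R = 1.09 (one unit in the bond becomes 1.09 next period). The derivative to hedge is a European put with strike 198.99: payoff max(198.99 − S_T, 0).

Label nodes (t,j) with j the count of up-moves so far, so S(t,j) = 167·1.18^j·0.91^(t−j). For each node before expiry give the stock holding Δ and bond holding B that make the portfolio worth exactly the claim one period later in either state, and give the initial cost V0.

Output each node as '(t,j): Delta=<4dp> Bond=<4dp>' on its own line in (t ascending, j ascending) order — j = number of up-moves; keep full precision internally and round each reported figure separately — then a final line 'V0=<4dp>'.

(0,0): Delta=-0.5450 Bond=104.0541
(1,0): Delta=-1.0000 Bond=182.5596
(1,1): Delta=-0.3696 Bond=78.8487
V0=13.0328

Risk-neutral probability p* = (R−d)/(u−d) = (1.09−0.91)/(1.18−0.91) = 0.6667.
Terminal payoffs: V(2,0)=60.6973, V(2,1)=19.6654, V(2,2)=0.0000
  t=1,j=0: stock 151.9700 → up 179.3246 (V=19.6654), down 138.2927 (V=60.6973). Price 30.5896; hedge Δ=-1.0000, bond B=182.5596.
  t=1,j=1: stock 197.0600 → up 232.5308 (V=0.0000), down 179.3246 (V=19.6654). Price 6.0139; hedge Δ=-0.3696, bond B=78.8487.
  t=0,j=0: stock 167.0000 → up 197.0600 (V=6.0139), down 151.9700 (V=30.5896). Price 13.0328; hedge Δ=-0.5450, bond B=104.0541.
Check: Δ(0,0)·S0 + B(0,0) = 13.0328 = V0.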